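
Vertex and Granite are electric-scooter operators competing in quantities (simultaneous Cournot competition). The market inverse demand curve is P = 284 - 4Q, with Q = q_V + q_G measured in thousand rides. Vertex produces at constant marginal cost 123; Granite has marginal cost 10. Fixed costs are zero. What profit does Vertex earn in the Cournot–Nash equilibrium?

64

Vertex's profit: π_V = (284 - 4Q)q_V - (123q_V). Setting ∂π_V/∂q_V = 0: 161 - 8q_V - 4(q_G) = 0.
Granite's profit: π_G = (284 - 4Q)q_G - (10q_G). Setting ∂π_G/∂q_G = 0: 274 - 8q_G - 4(q_V) = 0.
So q_V = (161 - 4q_G)/8 and q_G = (274 - 4q_V)/8.
Substituting one into the other gives q_V = 4 and q_G = 129/4.
Price P = 284 - 4·(145/4) = 139.
Vertex's profit: (139 - 123)·4 = 64.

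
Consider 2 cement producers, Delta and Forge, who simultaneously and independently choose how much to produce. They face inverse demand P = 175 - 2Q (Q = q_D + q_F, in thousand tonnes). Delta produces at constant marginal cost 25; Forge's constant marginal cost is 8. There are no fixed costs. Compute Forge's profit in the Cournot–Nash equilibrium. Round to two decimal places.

1880.89

Delta's profit: π_D = (175 - 2Q)q_D - (25q_D). Setting ∂π_D/∂q_D = 0: 150 - 4q_D - 2(q_F) = 0.
Forge's first-order condition: 167 - 4q_F - 2(q_D) = 0.
Best responses: q_D = (150 - 2q_F)/4, q_F = (167 - 2q_D)/4.
Substituting one into the other gives q_D = 133/6 and q_F = 92/3.
Price P = 175 - 2·(317/6) = 208/3.
Forge's profit: (208/3 - 8)·(92/3) = 1880.8889.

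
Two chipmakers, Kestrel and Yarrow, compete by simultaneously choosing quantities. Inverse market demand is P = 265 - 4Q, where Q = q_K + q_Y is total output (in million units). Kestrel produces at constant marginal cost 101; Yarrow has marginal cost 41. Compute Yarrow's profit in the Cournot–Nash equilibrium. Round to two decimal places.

Kestrel's profit: π_K = (265 - 4Q)q_K - (101q_K). Setting ∂π_K/∂q_K = 0: 164 - 8q_K - 4(q_Y) = 0.
Yarrow's profit: π_Y = (265 - 4Q)q_Y - (41q_Y). Setting ∂π_Y/∂q_Y = 0: 224 - 8q_Y - 4(q_K) = 0.
So q_K = (164 - 4q_Y)/8 and q_Y = (224 - 4q_K)/8.
Substituting one into the other gives q_K = 26/3 and q_Y = 71/3.
Price P = 265 - 4·(97/3) = 407/3.
Yarrow's profit: (407/3 - 41)·(71/3) = 2240.4444.

2240.44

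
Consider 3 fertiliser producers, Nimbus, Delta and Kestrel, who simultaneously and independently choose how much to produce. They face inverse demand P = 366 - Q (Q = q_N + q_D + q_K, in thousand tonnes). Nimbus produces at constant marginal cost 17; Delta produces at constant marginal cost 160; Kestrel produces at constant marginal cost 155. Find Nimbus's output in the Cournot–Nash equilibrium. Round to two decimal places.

Nimbus's profit: π_N = (366 - Q)q_N - (17q_N). Setting ∂π_N/∂q_N = 0: 349 - 2q_N - (q_D + q_K) = 0.
Delta's profit: π_D = (366 - Q)q_D - (160q_D). Setting ∂π_D/∂q_D = 0: 206 - 2q_D - (q_N + q_K) = 0.
Kestrel's profit: π_K = (366 - Q)q_K - (155q_K). Setting ∂π_K/∂q_K = 0: 211 - 2q_K - (q_N + q_D) = 0.
Summing all 3 equations gives 766 − 4Q = 0, hence Q = 383/2.
Back-substituting: q_N = (349 − 383/2) = 315/2, q_D = (206 − 383/2) = 29/2, q_K = (211 − 383/2) = 39/2.

157.50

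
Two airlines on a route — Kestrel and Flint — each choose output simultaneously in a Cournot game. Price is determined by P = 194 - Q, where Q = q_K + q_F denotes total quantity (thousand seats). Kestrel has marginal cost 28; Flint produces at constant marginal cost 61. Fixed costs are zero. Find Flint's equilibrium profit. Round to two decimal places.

1111.11

Kestrel's profit: π_K = (194 - Q)q_K - (28q_K). Setting ∂π_K/∂q_K = 0: 166 - 2q_K - (q_F) = 0.
Flint's profit: π_F = (194 - Q)q_F - (61q_F). Setting ∂π_F/∂q_F = 0: 133 - 2q_F - (q_K) = 0.
Rearranging gives the reaction functions q_K = (166 - q_F)/2 and q_F = (133 - q_K)/2.
Substituting one into the other gives q_K = 199/3 and q_F = 100/3.
Price P = 194 - 299/3 = 283/3.
Flint's profit: (283/3 - 61)·(100/3) = 1111.1111.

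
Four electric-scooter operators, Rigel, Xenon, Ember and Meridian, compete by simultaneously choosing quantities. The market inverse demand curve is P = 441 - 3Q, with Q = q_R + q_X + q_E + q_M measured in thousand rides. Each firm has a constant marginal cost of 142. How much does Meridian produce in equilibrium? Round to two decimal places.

19.93

A representative firm's profit is π_i = q_i(441 - 3Q) - 142q_i.
Setting ∂π_i/∂q_i = 0 with rivals' quantities fixed: 299 - 6q_i - 3·Σ_{j≠i} q_j = 0.
With identical firms every q_j equals q_i, so Σ_{j≠i} q_j = 3q_i and 299 = 15q_i, giving q_i = 299/15.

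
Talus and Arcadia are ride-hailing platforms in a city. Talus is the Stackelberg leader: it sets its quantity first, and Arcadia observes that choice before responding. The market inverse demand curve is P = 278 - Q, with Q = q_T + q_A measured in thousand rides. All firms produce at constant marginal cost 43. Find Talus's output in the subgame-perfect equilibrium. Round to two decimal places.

117.50

The follower Arcadia best-responds to any q_T: π_A = (278 - Q)q_A - 43q_A.
Follower FOC: 235 - q_T - 2q_A = 0, so q_A(q_T) = (235 - q_T)/2.
The leader anticipates this reaction. Substituting into P = 278 - Q gives P = 321/2 - (1/2)q_T, so π_T = (321/2 - (1/2)q_T)q_T - 43q_T.
The leader's first-order condition 235/2 - q_T = 0 yields q_T = 235/2.
Then q_A = (235 - 235/2)/2 = 235/4.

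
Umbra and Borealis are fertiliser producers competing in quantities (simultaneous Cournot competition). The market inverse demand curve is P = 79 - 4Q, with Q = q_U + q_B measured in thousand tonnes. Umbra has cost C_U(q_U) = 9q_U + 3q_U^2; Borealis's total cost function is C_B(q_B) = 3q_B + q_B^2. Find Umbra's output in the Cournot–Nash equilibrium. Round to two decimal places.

3.19

Umbra's profit: π_U = (79 - 4Q)q_U - (9q_U + 3q_U²). Setting ∂π_U/∂q_U = 0: 70 - 14q_U - 4(q_B) = 0.
Borealis's first-order condition: 76 - 10q_B - 4(q_U) = 0.
Rearranging gives the reaction functions q_U = (70 - 4q_B)/14 and q_B = (76 - 4q_U)/10.
Substituting one into the other gives q_U = 99/31 and q_B = 196/31.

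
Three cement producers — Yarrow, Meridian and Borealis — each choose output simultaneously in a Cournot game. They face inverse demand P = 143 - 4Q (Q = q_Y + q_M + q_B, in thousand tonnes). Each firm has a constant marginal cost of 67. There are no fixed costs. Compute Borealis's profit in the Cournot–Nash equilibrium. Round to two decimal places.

A representative firm's profit is π_i = q_i(143 - 4Q) - 67q_i.
Setting ∂π_i/∂q_i = 0 with rivals' quantities fixed: 76 - 8q_i - 4·Σ_{j≠i} q_j = 0.
With identical firms every q_j equals q_i, so Σ_{j≠i} q_j = 2q_i and 76 = 16q_i, giving q_i = 19/4.
Price P = 143 - 4·(57/4) = 86.
Borealis's profit: (86 - 67)·(19/4) = 361/4.

90.25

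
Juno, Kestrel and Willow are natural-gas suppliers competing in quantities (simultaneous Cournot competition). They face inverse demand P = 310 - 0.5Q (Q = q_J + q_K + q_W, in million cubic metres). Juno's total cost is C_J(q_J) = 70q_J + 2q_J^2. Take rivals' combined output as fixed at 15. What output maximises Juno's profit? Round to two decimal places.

With rivals' combined output fixed at 15, Juno's profit is π_J = (310 - (1/2)·15 - (1/2)q_J)q_J - (70q_J + 2q_J²) = (605/2 - (1/2)q_J)q_J - (70q_J + 2q_J²).
∂π_J/∂q_J = 465/2 - 5q_J = 0, so q_J = 93/2.

46.50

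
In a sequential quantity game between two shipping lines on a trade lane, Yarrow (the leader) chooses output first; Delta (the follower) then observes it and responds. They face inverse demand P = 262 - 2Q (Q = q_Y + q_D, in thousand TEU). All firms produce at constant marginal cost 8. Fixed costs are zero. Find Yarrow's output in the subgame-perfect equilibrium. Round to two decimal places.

63.50

Solve by backward induction. Given q_Y, the follower Delta maximises π_D = (262 - 2q_Y - 2q_D)q_D - 8q_D.
∂π_D/∂q_D = 254 - 2q_Y - 4q_D = 0 gives the reaction function q_D = (254 - 2q_Y)/4.
The leader anticipates this reaction. Substituting into P = 262 - 2Q gives P = 135 - q_Y, so π_Y = (135 - q_Y)q_Y - 8q_Y.
The leader's first-order condition 127 - 2q_Y = 0 yields q_Y = 127/2.
Then q_D = (254 - 2·(127/2))/4 = 127/4.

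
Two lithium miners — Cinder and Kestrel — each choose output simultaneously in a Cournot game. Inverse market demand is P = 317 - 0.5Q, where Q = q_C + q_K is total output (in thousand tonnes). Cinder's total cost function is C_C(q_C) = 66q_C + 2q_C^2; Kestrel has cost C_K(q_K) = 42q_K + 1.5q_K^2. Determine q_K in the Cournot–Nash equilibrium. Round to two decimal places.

63.27

Cinder's profit: π_C = (317 - 0.5Q)q_C - (66q_C + 2q_C²). Setting ∂π_C/∂q_C = 0: 251 - 5q_C - (1/2)(q_K) = 0.
Kestrel's first-order condition: 275 - 4q_K - (1/2)(q_C) = 0.
Best responses: q_C = (251 - (1/2)q_K)/5, q_K = (275 - (1/2)q_C)/4.
Substituting one into the other gives q_C = 43.8734 and q_K = 63.2658.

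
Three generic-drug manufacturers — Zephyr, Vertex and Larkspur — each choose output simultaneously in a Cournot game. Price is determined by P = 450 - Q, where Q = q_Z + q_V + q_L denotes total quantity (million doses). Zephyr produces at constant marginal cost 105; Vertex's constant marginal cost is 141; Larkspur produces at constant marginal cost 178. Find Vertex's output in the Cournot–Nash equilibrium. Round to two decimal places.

Zephyr's profit: π_Z = (450 - Q)q_Z - (105q_Z). Setting ∂π_Z/∂q_Z = 0: 345 - 2q_Z - (q_V + q_L) = 0.
Vertex's first-order condition: 309 - 2q_V - (q_Z + q_L) = 0.
Larkspur's first-order condition: 272 - 2q_L - (q_Z + q_V) = 0.
Adding the 3 first-order conditions: 926 − 4Q = 0, so Q = 463/2.
Back-substituting: q_Z = (345 − 463/2) = 227/2, q_V = (309 − 463/2) = 155/2, q_L = (272 − 463/2) = 81/2.

77.50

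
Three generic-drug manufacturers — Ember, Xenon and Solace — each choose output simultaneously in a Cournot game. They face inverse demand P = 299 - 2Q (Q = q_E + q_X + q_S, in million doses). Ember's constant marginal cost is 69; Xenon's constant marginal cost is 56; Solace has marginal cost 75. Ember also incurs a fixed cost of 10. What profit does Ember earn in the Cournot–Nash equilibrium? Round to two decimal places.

Ember's profit: π_E = (299 - 2Q)q_E - (69q_E). Setting ∂π_E/∂q_E = 0: 230 - 4q_E - 2(q_X + q_S) = 0.
Xenon's profit: π_X = (299 - 2Q)q_X - (56q_X). Setting ∂π_X/∂q_X = 0: 243 - 4q_X - 2(q_E + q_S) = 0.
Solace's first-order condition: 224 - 4q_S - 2(q_E + q_X) = 0.
Adding the 3 first-order conditions: 697 − 8Q = 0, so Q = 697/8.
Back-substituting: q_E = (230 − 697/4)/2 = 223/8, q_X = (243 − 697/4)/2 = 275/8, q_S = (224 − 697/4)/2 = 199/8.
Price P = 299 - 2·(697/8) = 499/4.
Ember's profit: (499/4 - 69)·(223/8) - 10 = 1544.0313.

1544.03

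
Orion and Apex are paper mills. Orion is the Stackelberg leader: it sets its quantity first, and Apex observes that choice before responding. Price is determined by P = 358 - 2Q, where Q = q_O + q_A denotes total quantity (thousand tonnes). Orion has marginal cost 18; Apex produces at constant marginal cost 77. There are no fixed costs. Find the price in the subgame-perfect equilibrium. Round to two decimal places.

Solve by backward induction. Given q_O, the follower Apex maximises π_A = (358 - 2q_O - 2q_A)q_A - 77q_A.
Follower FOC: 281 - 2q_O - 4q_A = 0, so q_A(q_O) = (281 - 2q_O)/4.
Orion substitutes q_A(q_O) into its own profit: π_O = q_O(358 - 2q_O - (281 - 2q_O)/2) - 18q_O = (435/2 - q_O)q_O - 18q_O.
The leader's first-order condition 399/2 - 2q_O = 0 yields q_O = 399/4.
Then q_A = (281 - 2·(399/4))/4 = 163/8.
Total output Q = 961/8, so price P = 358 - 2·(961/8) = 471/4.

117.75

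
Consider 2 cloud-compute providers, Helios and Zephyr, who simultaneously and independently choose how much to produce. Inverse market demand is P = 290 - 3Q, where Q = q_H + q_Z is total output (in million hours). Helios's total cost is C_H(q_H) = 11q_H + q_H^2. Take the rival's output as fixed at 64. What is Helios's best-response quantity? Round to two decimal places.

With the rival's output fixed at 64, Helios's profit is π_H = (290 - 3·64 - 3q_H)q_H - (11q_H + q_H²) = (98 - 3q_H)q_H - (11q_H + q_H²).
∂π_H/∂q_H = 87 - 8q_H = 0, so q_H = 87/8.

10.88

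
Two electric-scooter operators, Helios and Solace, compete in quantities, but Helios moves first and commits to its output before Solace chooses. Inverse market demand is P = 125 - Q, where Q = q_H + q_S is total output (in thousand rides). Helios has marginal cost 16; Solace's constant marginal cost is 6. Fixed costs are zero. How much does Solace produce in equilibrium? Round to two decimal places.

Solve by backward induction. Given q_H, the follower Solace maximises π_S = (125 - q_H - q_S)q_S - 6q_S.
Setting the follower's marginal profit to zero, 119 - q_H - 2q_S = 0, i.e. q_S = (119 - q_H)/2.
Helios substitutes q_S(q_H) into its own profit: π_H = q_H(125 - q_H - (119 - q_H)/2) - 16q_H = (131/2 - (1/2)q_H)q_H - 16q_H.
Leader FOC: 99/2 - q_H = 0, so q_H = 99/2.
Then q_S = (119 - 99/2)/2 = 139/4.

34.75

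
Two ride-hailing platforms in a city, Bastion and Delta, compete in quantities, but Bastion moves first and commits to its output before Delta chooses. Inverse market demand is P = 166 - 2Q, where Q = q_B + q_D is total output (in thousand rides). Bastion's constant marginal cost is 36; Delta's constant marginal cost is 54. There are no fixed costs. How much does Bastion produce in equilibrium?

Solve by backward induction. Given q_B, the follower Delta maximises π_D = (166 - 2q_B - 2q_D)q_D - 54q_D.
Setting the follower's marginal profit to zero, 112 - 2q_B - 4q_D = 0, i.e. q_D = (112 - 2q_B)/4.
Bastion substitutes q_D(q_B) into its own profit: π_B = q_B(166 - 2q_B - (112 - 2q_B)/2) - 36q_B = (110 - q_B)q_B - 36q_B.
The leader's first-order condition 74 - 2q_B = 0 yields q_B = 37.
Then q_D = (112 - 2·37)/4 = 19/2.

37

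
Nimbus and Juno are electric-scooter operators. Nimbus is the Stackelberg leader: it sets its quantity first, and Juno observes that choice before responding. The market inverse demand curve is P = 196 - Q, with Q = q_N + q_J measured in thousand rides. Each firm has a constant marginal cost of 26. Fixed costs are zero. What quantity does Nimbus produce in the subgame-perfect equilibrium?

85

Solve by backward induction. Given q_N, the follower Juno maximises π_J = (196 - q_N - q_J)q_J - 26q_J.
Follower FOC: 170 - q_N - 2q_J = 0, so q_J(q_N) = (170 - q_N)/2.
The leader anticipates this reaction. Substituting into P = 196 - Q gives P = 111 - (1/2)q_N, so π_N = (111 - (1/2)q_N)q_N - 26q_N.
Maximising: ∂π_N/∂q_N = 85 - q_N = 0, giving q_N = 85.
Then q_J = (170 - 85)/2 = 85/2.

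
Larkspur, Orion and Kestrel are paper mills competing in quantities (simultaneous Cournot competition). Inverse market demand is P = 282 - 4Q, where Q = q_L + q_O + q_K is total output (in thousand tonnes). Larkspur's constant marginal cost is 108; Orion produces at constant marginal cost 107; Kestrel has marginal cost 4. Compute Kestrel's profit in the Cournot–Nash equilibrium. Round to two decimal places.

3675.39

Larkspur's profit: π_L = (282 - 4Q)q_L - (108q_L). Setting ∂π_L/∂q_L = 0: 174 - 8q_L - 4(q_O + q_K) = 0.
Orion's first-order condition: 175 - 8q_O - 4(q_L + q_K) = 0.
Kestrel's profit: π_K = (282 - 4Q)q_K - (4q_K). Setting ∂π_K/∂q_K = 0: 278 - 8q_K - 4(q_L + q_O) = 0.
Adding the 3 first-order conditions: 627 − 16Q = 0, so Q = 627/16.
Back-substituting: q_L = (174 − 627/4)/4 = 69/16, q_O = (175 − 627/4)/4 = 73/16, q_K = (278 − 627/4)/4 = 485/16.
Price P = 282 - 4·(627/16) = 501/4.
Kestrel's profit: (501/4 - 4)·(485/16) = 3675.3906.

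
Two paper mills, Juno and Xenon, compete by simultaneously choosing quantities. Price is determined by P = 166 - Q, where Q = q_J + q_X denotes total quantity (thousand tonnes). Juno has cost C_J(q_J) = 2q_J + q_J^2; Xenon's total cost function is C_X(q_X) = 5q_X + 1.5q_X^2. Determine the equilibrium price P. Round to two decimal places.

Juno's profit: π_J = (166 - Q)q_J - (2q_J + q_J²). Setting ∂π_J/∂q_J = 0: 164 - 4q_J - (q_X) = 0.
Xenon's profit: π_X = (166 - Q)q_X - (5q_X + (3/2)q_X²). Setting ∂π_X/∂q_X = 0: 161 - 5q_X - (q_J) = 0.
Best responses: q_J = (164 - q_X)/4, q_X = (161 - q_J)/5.
Solving the pair: q_J = 659/19, q_X = 480/19.
Total output Q = 1139/19, so price P = 166 - 1139/19 = 106.0526.

106.05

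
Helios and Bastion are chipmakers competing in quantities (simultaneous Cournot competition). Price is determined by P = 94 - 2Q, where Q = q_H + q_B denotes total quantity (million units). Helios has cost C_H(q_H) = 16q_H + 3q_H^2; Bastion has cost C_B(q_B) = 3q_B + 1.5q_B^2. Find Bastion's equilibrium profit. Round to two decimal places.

456.80

Helios's profit: π_H = (94 - 2Q)q_H - (16q_H + 3q_H²). Setting ∂π_H/∂q_H = 0: 78 - 10q_H - 2(q_B) = 0.
Bastion's profit: π_B = (94 - 2Q)q_B - (3q_B + (3/2)q_B²). Setting ∂π_B/∂q_B = 0: 91 - 7q_B - 2(q_H) = 0.
Rearranging gives the reaction functions q_H = (78 - 2q_B)/10 and q_B = (91 - 2q_H)/7.
Substituting one into the other gives q_H = 182/33 and q_B = 377/33.
Price P = 94 - 2·(559/33) = 1984/33.
Bastion's profit: (1984/33)·(377/33) - 3·(377/33) - (3/2)(377/33)² = 456.7966.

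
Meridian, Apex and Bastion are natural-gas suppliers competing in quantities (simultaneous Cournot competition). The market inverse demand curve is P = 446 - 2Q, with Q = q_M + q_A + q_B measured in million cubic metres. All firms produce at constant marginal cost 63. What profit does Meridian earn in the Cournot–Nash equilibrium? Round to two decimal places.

A representative firm's profit is π_i = q_i(446 - 2Q) - 63q_i.
First-order condition (treating rivals' output as given): 383 - 4q_i - 2·Σ_{j≠i} q_j = 0.
By symmetry each firm produces the same amount; substituting Σ_{j≠i} q_j = 2q_i yields q_i = 383/8.
Price P = 446 - 2·(1149/8) = 635/4.
Meridian's profit: (635/4 - 63)·(383/8) = 4584.0313.

4584.03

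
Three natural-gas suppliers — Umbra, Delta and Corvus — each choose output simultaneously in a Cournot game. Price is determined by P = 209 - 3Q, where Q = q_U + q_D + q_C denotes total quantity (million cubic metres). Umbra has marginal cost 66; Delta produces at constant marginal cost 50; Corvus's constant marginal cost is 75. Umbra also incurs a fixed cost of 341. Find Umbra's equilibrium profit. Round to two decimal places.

Umbra's profit: π_U = (209 - 3Q)q_U - (66q_U). Setting ∂π_U/∂q_U = 0: 143 - 6q_U - 3(q_D + q_C) = 0.
Delta's profit: π_D = (209 - 3Q)q_D - (50q_D). Setting ∂π_D/∂q_D = 0: 159 - 6q_D - 3(q_U + q_C) = 0.
Corvus's first-order condition: 134 - 6q_C - 3(q_U + q_D) = 0.
Adding the 3 conditions: 436 − 6Q − 6Q = 0, i.e. Q = 109/3.
Back-substituting: q_U = (143 − 109)/3 = 34/3, q_D = (159 − 109)/3 = 50/3, q_C = (134 − 109)/3 = 25/3.
Price P = 209 - 3·(109/3) = 100.
Umbra's profit: (100 - 66)·(34/3) - 341 = 133/3.

44.33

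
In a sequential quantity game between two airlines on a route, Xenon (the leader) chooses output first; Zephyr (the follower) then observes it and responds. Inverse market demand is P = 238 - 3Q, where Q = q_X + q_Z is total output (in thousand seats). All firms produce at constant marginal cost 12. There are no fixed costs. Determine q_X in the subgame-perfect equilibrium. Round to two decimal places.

Solve by backward induction. Given q_X, the follower Zephyr maximises π_Z = (238 - 3q_X - 3q_Z)q_Z - 12q_Z.
Setting the follower's marginal profit to zero, 226 - 3q_X - 6q_Z = 0, i.e. q_Z = (226 - 3q_X)/6.
The leader anticipates this reaction. Substituting into P = 238 - 3Q gives P = 125 - (3/2)q_X, so π_X = (125 - (3/2)q_X)q_X - 12q_X.
Leader FOC: 113 - 3q_X = 0, so q_X = 113/3.
Then q_Z = (226 - 3·(113/3))/6 = 113/6.

37.67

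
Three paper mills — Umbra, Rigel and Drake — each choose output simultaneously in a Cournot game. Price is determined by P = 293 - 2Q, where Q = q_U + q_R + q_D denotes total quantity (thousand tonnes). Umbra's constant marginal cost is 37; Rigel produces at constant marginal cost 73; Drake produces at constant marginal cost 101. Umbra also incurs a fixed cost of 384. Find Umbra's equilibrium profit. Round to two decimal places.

Umbra's profit: π_U = (293 - 2Q)q_U - (37q_U). Setting ∂π_U/∂q_U = 0: 256 - 4q_U - 2(q_R + q_D) = 0.
Rigel's first-order condition: 220 - 4q_R - 2(q_U + q_D) = 0.
Drake's profit: π_D = (293 - 2Q)q_D - (101q_D). Setting ∂π_D/∂q_D = 0: 192 - 4q_D - 2(q_U + q_R) = 0.
Summing all 3 equations gives 668 − 8Q = 0, hence Q = 167/2.
Back-substituting: q_U = (256 − 167)/2 = 89/2, q_R = (220 − 167)/2 = 53/2, q_D = (192 − 167)/2 = 25/2.
Price P = 293 - 2·(167/2) = 126.
Umbra's profit: (126 - 37)·(89/2) - 384 = 3576.5000.

3576.50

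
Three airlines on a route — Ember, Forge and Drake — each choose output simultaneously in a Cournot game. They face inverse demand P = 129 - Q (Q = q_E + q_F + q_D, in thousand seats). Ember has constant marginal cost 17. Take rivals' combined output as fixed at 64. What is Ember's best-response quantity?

With rivals' combined output fixed at 64, Ember's profit is π_E = (129 - 64 - q_E)q_E - (17q_E) = (65 - q_E)q_E - (17q_E).
∂π_E/∂q_E = 48 - 2q_E = 0, so q_E = 24.

24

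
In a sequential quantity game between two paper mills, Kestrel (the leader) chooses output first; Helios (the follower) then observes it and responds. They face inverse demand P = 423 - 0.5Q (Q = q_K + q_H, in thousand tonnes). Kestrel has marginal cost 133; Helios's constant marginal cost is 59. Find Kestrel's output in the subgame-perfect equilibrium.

The follower Helios best-responds to any q_K: π_H = (423 - 0.5Q)q_H - 59q_H.
Setting the follower's marginal profit to zero, 364 - (1/2)q_K - q_H = 0, i.e. q_H = (364 - (1/2)q_K).
The leader anticipates this reaction. Substituting into P = 423 - 0.5Q gives P = 241 - (1/4)q_K, so π_K = (241 - (1/4)q_K)q_K - 133q_K.
The leader's first-order condition 108 - (1/2)q_K = 0 yields q_K = 216.
Then q_H = (364 - (1/2)·216) = 256.

216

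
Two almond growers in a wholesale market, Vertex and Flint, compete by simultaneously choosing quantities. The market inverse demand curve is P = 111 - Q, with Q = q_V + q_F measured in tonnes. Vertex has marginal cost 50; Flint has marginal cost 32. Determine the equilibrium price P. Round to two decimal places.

Vertex's profit: π_V = (111 - Q)q_V - (50q_V). Setting ∂π_V/∂q_V = 0: 61 - 2q_V - (q_F) = 0.
Flint's first-order condition: 79 - 2q_F - (q_V) = 0.
Best responses: q_V = (61 - q_F)/2, q_F = (79 - q_V)/2.
Substituting one into the other gives q_V = 43/3 and q_F = 97/3.
Total output Q = 140/3, so price P = 111 - 140/3 = 193/3.

64.33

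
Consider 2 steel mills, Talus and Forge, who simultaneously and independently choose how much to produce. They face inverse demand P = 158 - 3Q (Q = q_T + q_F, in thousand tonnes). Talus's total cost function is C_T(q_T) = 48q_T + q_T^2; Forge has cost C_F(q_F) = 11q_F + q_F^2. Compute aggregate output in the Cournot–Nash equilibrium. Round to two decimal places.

Talus's profit: π_T = (158 - 3Q)q_T - (48q_T + q_T²). Setting ∂π_T/∂q_T = 0: 110 - 8q_T - 3(q_F) = 0.
Forge's profit: π_F = (158 - 3Q)q_F - (11q_F + q_F²). Setting ∂π_F/∂q_F = 0: 147 - 8q_F - 3(q_T) = 0.
So q_T = (110 - 3q_F)/8 and q_F = (147 - 3q_T)/8.
Solving the pair: q_T = 439/55, q_F = 846/55.
Total output Q = 439/55 + 846/55 = 257/11.

23.36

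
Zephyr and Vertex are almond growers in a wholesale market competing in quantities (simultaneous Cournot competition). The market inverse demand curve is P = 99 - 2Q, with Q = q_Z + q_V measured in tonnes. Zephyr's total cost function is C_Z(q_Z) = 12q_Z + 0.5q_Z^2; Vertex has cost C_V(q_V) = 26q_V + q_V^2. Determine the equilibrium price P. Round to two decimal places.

Zephyr's profit: π_Z = (99 - 2Q)q_Z - (12q_Z + (1/2)q_Z²). Setting ∂π_Z/∂q_Z = 0: 87 - 5q_Z - 2(q_V) = 0.
Vertex's first-order condition: 73 - 6q_V - 2(q_Z) = 0.
Best responses: q_Z = (87 - 2q_V)/5, q_V = (73 - 2q_Z)/6.
Substituting one into the other gives q_Z = 188/13 and q_V = 191/26.
Total output Q = 567/26, so price P = 99 - 2·(567/26) = 720/13.

55.38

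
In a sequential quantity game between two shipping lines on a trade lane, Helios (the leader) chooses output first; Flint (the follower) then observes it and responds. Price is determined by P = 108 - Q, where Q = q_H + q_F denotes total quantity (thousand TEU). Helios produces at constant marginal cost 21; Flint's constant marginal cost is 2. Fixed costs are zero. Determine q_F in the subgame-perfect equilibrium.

The follower Flint best-responds to any q_H: π_F = (108 - Q)q_F - 2q_F.
Follower FOC: 106 - q_H - 2q_F = 0, so q_F(q_H) = (106 - q_H)/2.
The leader anticipates this reaction. Substituting into P = 108 - Q gives P = 55 - (1/2)q_H, so π_H = (55 - (1/2)q_H)q_H - 21q_H.
Leader FOC: 34 - q_H = 0, so q_H = 34.
Then q_F = (106 - 34)/2 = 36.

36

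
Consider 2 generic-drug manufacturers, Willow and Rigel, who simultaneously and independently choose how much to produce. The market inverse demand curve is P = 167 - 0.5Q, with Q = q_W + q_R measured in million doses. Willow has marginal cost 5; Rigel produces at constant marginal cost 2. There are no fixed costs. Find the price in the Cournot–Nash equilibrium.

Willow's profit: π_W = (167 - 0.5Q)q_W - (5q_W). Setting ∂π_W/∂q_W = 0: 162 - q_W - (1/2)(q_R) = 0.
Rigel's first-order condition: 165 - q_R - (1/2)(q_W) = 0.
Rearranging gives the reaction functions q_W = (162 - (1/2)q_R) and q_R = (165 - (1/2)q_W).
Substituting one into the other gives q_W = 106 and q_R = 112.
Total output Q = 218, so price P = 167 - (1/2)·218 = 58.

58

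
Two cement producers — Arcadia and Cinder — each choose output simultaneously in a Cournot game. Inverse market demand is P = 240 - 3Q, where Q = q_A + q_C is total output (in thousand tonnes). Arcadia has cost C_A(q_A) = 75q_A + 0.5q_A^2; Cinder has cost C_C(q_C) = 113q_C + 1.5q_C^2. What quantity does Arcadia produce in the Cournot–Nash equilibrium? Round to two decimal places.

Arcadia's profit: π_A = (240 - 3Q)q_A - (75q_A + (1/2)q_A²). Setting ∂π_A/∂q_A = 0: 165 - 7q_A - 3(q_C) = 0.
Cinder's profit: π_C = (240 - 3Q)q_C - (113q_C + (3/2)q_C²). Setting ∂π_C/∂q_C = 0: 127 - 9q_C - 3(q_A) = 0.
Rearranging gives the reaction functions q_A = (165 - 3q_C)/7 and q_C = (127 - 3q_A)/9.
Solving the pair: q_A = 184/9, q_C = 197/27.

20.44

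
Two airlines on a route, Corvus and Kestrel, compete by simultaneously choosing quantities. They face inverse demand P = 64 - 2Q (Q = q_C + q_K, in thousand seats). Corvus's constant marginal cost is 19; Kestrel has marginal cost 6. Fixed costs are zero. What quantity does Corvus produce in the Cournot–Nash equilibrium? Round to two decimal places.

Corvus's profit: π_C = (64 - 2Q)q_C - (19q_C). Setting ∂π_C/∂q_C = 0: 45 - 4q_C - 2(q_K) = 0.
Kestrel's profit: π_K = (64 - 2Q)q_K - (6q_K). Setting ∂π_K/∂q_K = 0: 58 - 4q_K - 2(q_C) = 0.
Rearranging gives the reaction functions q_C = (45 - 2q_K)/4 and q_K = (58 - 2q_C)/4.
Solving the pair: q_C = 16/3, q_K = 71/6.

5.33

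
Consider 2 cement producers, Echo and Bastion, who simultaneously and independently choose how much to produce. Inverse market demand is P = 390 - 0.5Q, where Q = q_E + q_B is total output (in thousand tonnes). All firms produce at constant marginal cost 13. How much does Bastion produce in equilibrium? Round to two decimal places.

Each firm earns π_i = (390 - 0.5Q)q_i - 13q_i.
First-order condition (treating rivals' output as given): 377 - q_i - (1/2)q_j = 0.
With identical firms every q_j equals q_i, so q_j = q_i and 377 = (3/2)q_i, giving q_i = 754/3.

251.33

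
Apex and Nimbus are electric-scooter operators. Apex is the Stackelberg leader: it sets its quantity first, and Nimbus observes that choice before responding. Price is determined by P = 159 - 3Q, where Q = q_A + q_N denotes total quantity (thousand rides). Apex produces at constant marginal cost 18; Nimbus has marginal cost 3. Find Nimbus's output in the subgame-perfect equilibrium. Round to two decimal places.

The follower Nimbus best-responds to any q_A: π_N = (159 - 3Q)q_N - 3q_N.
∂π_N/∂q_N = 156 - 3q_A - 6q_N = 0 gives the reaction function q_N = (156 - 3q_A)/6.
The leader anticipates this reaction. Substituting into P = 159 - 3Q gives P = 81 - (3/2)q_A, so π_A = (81 - (3/2)q_A)q_A - 18q_A.
Leader FOC: 63 - 3q_A = 0, so q_A = 21.
Then q_N = (156 - 3·21)/6 = 31/2.

15.50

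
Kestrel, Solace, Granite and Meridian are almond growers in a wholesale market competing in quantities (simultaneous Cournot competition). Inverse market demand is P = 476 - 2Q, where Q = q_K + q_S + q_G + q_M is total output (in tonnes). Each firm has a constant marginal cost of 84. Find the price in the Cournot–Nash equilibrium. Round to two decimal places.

162.40

Each firm earns π_i = (476 - 2Q)q_i - 84q_i.
First-order condition (treating rivals' output as given): 392 - 4q_i - 2·Σ_{j≠i} q_j = 0.
By symmetry each firm produces the same amount; substituting Σ_{j≠i} q_j = 3q_i yields q_i = 392/10 = 196/5.
Total output Q = 784/5, so price P = 476 - 2·(784/5) = 812/5.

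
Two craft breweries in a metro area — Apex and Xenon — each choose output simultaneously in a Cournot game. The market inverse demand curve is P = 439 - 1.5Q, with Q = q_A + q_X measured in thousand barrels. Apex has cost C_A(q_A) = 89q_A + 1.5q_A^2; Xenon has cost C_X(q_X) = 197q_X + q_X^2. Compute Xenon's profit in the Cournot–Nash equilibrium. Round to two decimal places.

2789.80

Apex's profit: π_A = (439 - 1.5Q)q_A - (89q_A + (3/2)q_A²). Setting ∂π_A/∂q_A = 0: 350 - 6q_A - (3/2)(q_X) = 0.
Xenon's profit: π_X = (439 - 1.5Q)q_X - (197q_X + q_X²). Setting ∂π_X/∂q_X = 0: 242 - 5q_X - (3/2)(q_A) = 0.
So q_A = (350 - (3/2)q_X)/6 and q_X = (242 - (3/2)q_A)/5.
Substituting one into the other gives q_A = 49.9820 and q_X = 1236/37.
Price P = 439 - (3/2)·83.3874 = 313.9189.
Xenon's profit: 313.9189·(1236/37) - 197·(1236/37) - (1236/37)² = 2789.8028.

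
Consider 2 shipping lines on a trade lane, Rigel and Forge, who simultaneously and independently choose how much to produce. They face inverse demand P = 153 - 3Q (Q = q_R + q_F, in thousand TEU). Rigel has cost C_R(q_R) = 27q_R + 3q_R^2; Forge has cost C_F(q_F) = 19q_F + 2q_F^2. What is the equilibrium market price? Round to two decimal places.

96.57

Rigel's profit: π_R = (153 - 3Q)q_R - (27q_R + 3q_R²). Setting ∂π_R/∂q_R = 0: 126 - 12q_R - 3(q_F) = 0.
Forge's first-order condition: 134 - 10q_F - 3(q_R) = 0.
Rearranging gives the reaction functions q_R = (126 - 3q_F)/12 and q_F = (134 - 3q_R)/10.
Solving the pair: q_R = 286/37, q_F = 410/37.
Total output Q = 696/37, so price P = 153 - 3·(696/37) = 96.5676.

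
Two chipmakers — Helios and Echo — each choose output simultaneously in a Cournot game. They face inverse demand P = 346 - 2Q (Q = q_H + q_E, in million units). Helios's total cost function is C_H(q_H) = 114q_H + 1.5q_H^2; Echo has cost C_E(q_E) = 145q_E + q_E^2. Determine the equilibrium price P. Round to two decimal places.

244.26

Helios's profit: π_H = (346 - 2Q)q_H - (114q_H + (3/2)q_H²). Setting ∂π_H/∂q_H = 0: 232 - 7q_H - 2(q_E) = 0.
Echo's first-order condition: 201 - 6q_E - 2(q_H) = 0.
Best responses: q_H = (232 - 2q_E)/7, q_E = (201 - 2q_H)/6.
Substituting one into the other gives q_H = 495/19 and q_E = 943/38.
Total output Q = 1933/38, so price P = 346 - 2·(1933/38) = 244.2632.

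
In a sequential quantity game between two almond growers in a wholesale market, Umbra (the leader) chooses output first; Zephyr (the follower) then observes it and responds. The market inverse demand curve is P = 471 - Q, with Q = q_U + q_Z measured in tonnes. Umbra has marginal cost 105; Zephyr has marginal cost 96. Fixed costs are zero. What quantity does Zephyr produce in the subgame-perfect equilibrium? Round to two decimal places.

Solve by backward induction. Given q_U, the follower Zephyr maximises π_Z = (471 - q_U - q_Z)q_Z - 96q_Z.
Setting the follower's marginal profit to zero, 375 - q_U - 2q_Z = 0, i.e. q_Z = (375 - q_U)/2.
Umbra substitutes q_Z(q_U) into its own profit: π_U = q_U(471 - q_U - (375 - q_U)/2) - 105q_U = (567/2 - (1/2)q_U)q_U - 105q_U.
Maximising: ∂π_U/∂q_U = 357/2 - q_U = 0, giving q_U = 357/2.
Then q_Z = (375 - 357/2)/2 = 393/4.

98.25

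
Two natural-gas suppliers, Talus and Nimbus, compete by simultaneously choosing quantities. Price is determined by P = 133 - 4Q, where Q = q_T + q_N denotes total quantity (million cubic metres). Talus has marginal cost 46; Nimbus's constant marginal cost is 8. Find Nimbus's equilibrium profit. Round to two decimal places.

738.03

Talus's profit: π_T = (133 - 4Q)q_T - (46q_T). Setting ∂π_T/∂q_T = 0: 87 - 8q_T - 4(q_N) = 0.
Nimbus's first-order condition: 125 - 8q_N - 4(q_T) = 0.
So q_T = (87 - 4q_N)/8 and q_N = (125 - 4q_T)/8.
Substituting one into the other gives q_T = 49/12 and q_N = 163/12.
Price P = 133 - 4·(53/3) = 187/3.
Nimbus's profit: (187/3 - 8)·(163/12) = 738.0278.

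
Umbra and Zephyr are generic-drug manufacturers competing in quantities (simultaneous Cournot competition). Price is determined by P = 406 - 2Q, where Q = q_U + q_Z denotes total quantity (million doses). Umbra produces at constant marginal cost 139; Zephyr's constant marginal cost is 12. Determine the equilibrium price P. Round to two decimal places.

185.67

Umbra's profit: π_U = (406 - 2Q)q_U - (139q_U). Setting ∂π_U/∂q_U = 0: 267 - 4q_U - 2(q_Z) = 0.
Zephyr's profit: π_Z = (406 - 2Q)q_Z - (12q_Z). Setting ∂π_Z/∂q_Z = 0: 394 - 4q_Z - 2(q_U) = 0.
Rearranging gives the reaction functions q_U = (267 - 2q_Z)/4 and q_Z = (394 - 2q_U)/4.
Solving the pair: q_U = 70/3, q_Z = 521/6.
Total output Q = 661/6, so price P = 406 - 2·(661/6) = 557/3.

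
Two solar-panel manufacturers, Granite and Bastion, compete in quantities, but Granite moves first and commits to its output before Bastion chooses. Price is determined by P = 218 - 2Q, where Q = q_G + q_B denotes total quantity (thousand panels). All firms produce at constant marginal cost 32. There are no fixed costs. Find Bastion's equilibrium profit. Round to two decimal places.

The follower Bastion best-responds to any q_G: π_B = (218 - 2Q)q_B - 32q_B.
Follower FOC: 186 - 2q_G - 4q_B = 0, so q_B(q_G) = (186 - 2q_G)/4.
Granite substitutes q_B(q_G) into its own profit: π_G = q_G(218 - 2q_G - (186 - 2q_G)/2) - 32q_G = (125 - q_G)q_G - 32q_G.
The leader's first-order condition 93 - 2q_G = 0 yields q_G = 93/2.
Then q_B = (186 - 2·(93/2))/4 = 93/4.
Price P = 218 - 2·(279/4) = 157/2.
Bastion's profit: (157/2 - 32)·(93/4) = 1081.1250.

1081.13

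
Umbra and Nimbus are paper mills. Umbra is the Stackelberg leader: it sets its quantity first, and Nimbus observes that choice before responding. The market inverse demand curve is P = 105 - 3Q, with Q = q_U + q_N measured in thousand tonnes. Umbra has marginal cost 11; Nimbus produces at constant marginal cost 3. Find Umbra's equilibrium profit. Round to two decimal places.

The follower Nimbus best-responds to any q_U: π_N = (105 - 3Q)q_N - 3q_N.
Follower FOC: 102 - 3q_U - 6q_N = 0, so q_N(q_U) = (102 - 3q_U)/6.
The leader anticipates this reaction. Substituting into P = 105 - 3Q gives P = 54 - (3/2)q_U, so π_U = (54 - (3/2)q_U)q_U - 11q_U.
Leader FOC: 43 - 3q_U = 0, so q_U = 43/3.
Then q_N = (102 - 3·(43/3))/6 = 59/6.
Price P = 105 - 3·(145/6) = 65/2.
Umbra's profit: (65/2 - 11)·(43/3) = 1849/6.

308.17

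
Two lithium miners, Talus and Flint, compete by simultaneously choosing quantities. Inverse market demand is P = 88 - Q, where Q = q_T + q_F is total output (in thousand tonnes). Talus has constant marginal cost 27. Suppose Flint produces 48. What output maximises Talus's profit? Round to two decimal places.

With the rival's output fixed at 48, Talus's profit is π_T = (88 - 48 - q_T)q_T - (27q_T) = (40 - q_T)q_T - (27q_T).
∂π_T/∂q_T = 13 - 2q_T = 0, so q_T = 13/2.

6.50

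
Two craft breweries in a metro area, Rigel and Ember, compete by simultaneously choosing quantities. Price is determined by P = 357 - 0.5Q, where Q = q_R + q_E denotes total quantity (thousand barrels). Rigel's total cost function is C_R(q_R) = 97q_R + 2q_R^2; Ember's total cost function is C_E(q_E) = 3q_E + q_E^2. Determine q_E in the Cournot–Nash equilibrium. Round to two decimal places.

Rigel's profit: π_R = (357 - 0.5Q)q_R - (97q_R + 2q_R²). Setting ∂π_R/∂q_R = 0: 260 - 5q_R - (1/2)(q_E) = 0.
Ember's profit: π_E = (357 - 0.5Q)q_E - (3q_E + q_E²). Setting ∂π_E/∂q_E = 0: 354 - 3q_E - (1/2)(q_R) = 0.
Best responses: q_R = (260 - (1/2)q_E)/5, q_E = (354 - (1/2)q_R)/3.
Substituting one into the other gives q_R = 40.8814 and q_E = 111.1864.

111.19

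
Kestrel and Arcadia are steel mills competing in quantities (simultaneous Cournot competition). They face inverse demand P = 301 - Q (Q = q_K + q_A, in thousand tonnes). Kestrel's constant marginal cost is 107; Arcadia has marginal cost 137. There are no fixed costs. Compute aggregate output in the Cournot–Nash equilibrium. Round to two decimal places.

119.33

Kestrel's profit: π_K = (301 - Q)q_K - (107q_K). Setting ∂π_K/∂q_K = 0: 194 - 2q_K - (q_A) = 0.
Arcadia's profit: π_A = (301 - Q)q_A - (137q_A). Setting ∂π_A/∂q_A = 0: 164 - 2q_A - (q_K) = 0.
So q_K = (194 - q_A)/2 and q_A = (164 - q_K)/2.
Solving the pair: q_K = 224/3, q_A = 134/3.
Total output Q = 224/3 + 134/3 = 358/3.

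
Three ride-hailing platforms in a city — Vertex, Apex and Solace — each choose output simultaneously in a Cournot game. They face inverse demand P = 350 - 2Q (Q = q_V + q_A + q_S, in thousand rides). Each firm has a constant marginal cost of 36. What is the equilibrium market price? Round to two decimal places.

114.50

Each firm earns π_i = (350 - 2Q)q_i - 36q_i.
Setting ∂π_i/∂q_i = 0 with rivals' quantities fixed: 314 - 4q_i - 2·Σ_{j≠i} q_j = 0.
By symmetry each firm produces the same amount; substituting Σ_{j≠i} q_j = 2q_i yields q_i = 314/8 = 157/4.
Total output Q = 471/4, so price P = 350 - 2·(471/4) = 229/2.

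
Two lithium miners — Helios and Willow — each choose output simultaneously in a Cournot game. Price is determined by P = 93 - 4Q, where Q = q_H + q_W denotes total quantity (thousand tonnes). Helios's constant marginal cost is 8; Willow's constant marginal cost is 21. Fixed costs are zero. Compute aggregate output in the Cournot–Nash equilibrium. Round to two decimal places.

13.08

Helios's profit: π_H = (93 - 4Q)q_H - (8q_H). Setting ∂π_H/∂q_H = 0: 85 - 8q_H - 4(q_W) = 0.
Willow's first-order condition: 72 - 8q_W - 4(q_H) = 0.
Best responses: q_H = (85 - 4q_W)/8, q_W = (72 - 4q_H)/8.
Solving the pair: q_H = 49/6, q_W = 59/12.
Total output Q = 49/6 + 59/12 = 157/12.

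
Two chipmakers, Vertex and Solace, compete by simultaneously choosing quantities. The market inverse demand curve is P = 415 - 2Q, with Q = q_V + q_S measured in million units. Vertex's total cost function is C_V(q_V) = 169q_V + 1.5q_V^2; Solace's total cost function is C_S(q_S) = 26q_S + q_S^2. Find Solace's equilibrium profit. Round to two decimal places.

Vertex's profit: π_V = (415 - 2Q)q_V - (169q_V + (3/2)q_V²). Setting ∂π_V/∂q_V = 0: 246 - 7q_V - 2(q_S) = 0.
Solace's first-order condition: 389 - 6q_S - 2(q_V) = 0.
So q_V = (246 - 2q_S)/7 and q_S = (389 - 2q_V)/6.
Solving the pair: q_V = 349/19, q_S = 58.7105.
Price P = 415 - 2·77.0789 = 260.8421.
Solace's profit: 260.8421·58.7105 - 26·58.7105 - 58.7105² = 10340.7777.

10340.78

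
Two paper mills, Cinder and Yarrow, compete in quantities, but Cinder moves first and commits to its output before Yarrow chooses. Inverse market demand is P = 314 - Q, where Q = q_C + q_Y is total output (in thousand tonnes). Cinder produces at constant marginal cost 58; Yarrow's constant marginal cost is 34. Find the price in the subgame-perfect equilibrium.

116

Solve by backward induction. Given q_C, the follower Yarrow maximises π_Y = (314 - q_C - q_Y)q_Y - 34q_Y.
∂π_Y/∂q_Y = 280 - q_C - 2q_Y = 0 gives the reaction function q_Y = (280 - q_C)/2.
The leader anticipates this reaction. Substituting into P = 314 - Q gives P = 174 - (1/2)q_C, so π_C = (174 - (1/2)q_C)q_C - 58q_C.
The leader's first-order condition 116 - q_C = 0 yields q_C = 116.
Then q_Y = (280 - 116)/2 = 82.
Total output Q = 198, so price P = 314 - 198 = 116.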